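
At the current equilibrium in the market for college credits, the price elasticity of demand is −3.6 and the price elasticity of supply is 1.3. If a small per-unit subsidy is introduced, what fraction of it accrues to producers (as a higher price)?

Producer share = 36/49

For a small subsidy around the equilibrium, the benefit split depends on the relative slopes, which at a point are proportional to the elasticities.
Buyer share = εs/(εs + |εd|) = 1.3/(1.3 + 3.6) = 13/49; seller share = |εd|/(εs + |εd|) = 36/49.
So producers capture 36/49 of the subsidy.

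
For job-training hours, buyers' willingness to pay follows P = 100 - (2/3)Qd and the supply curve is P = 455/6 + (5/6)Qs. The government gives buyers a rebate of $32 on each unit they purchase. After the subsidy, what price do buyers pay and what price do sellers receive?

Buyers pay 2026/27; sellers receive 2890/27

Pre-subsidy: 100 - (2/3)Q = 455/6 + (5/6)Q gives Q* = 145/9 and P* = 2410/27.
With the rebate, buyers effectively pay Pb = Ps − 32, where Ps is the price sellers receive.
On the curves, Pb = 100 - (2/3)Q and Ps = 455/6 + (5/6)Q; the wedge Ps − Pb = 32 gives 455/6 + (5/6)Q − (100 - (2/3)Q) = 32, so Q' = 337/9.
Then Pb = 100 − (2/3)·(337/9) = 2026/27 and Ps = 455/6 + (5/6)·(337/9) = 2890/27.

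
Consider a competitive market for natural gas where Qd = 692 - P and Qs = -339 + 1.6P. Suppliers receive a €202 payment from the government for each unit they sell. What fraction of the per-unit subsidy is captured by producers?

Pre-subsidy: 692 - P = -339 + 1.6P gives P* = 5155/13, Q* = 3841/13.
With the subsidy, sellers receive Ps = Pb + 202 for each unit, where Pb is the price buyers pay.
Supply in terms of Pb becomes Qs = -339 + 1.6(Pb + 202) = -15.8 + 1.6Pb. Setting this equal to demand: 692 - Pb = -15.8 + 1.6Pb, so Pb = 3539/13.
Sellers receive Ps = 3539/13 + 202 = 6165/13; Q' = 692 − 1·(3539/13) = 5457/13.
Buyers' price falls by P* − Pb = 5155/13 − 3539/13 = 1616/13; sellers' price rises by Ps − P* = 6165/13 − 5155/13 = 1010/13.
So producers capture (1010/13)/202 = 5/13 of each unit of subsidy.

Producer share = 5/13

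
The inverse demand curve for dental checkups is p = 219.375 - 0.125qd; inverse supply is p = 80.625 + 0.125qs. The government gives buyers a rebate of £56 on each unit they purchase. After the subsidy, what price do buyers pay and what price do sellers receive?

Pre-subsidy: 219.375 - 0.125q = 80.625 + 0.125q gives q* = 555 and p* = 150.
With the rebate, buyers effectively pay pb = ps − 56, where ps is the price sellers receive.
On the curves, pb = 219.375 - 0.125q and ps = 80.625 + 0.125q; the wedge ps − pb = 56 gives 80.625 + 0.125q − (219.375 - 0.125q) = 56, so q' = 779.
Then pb = 219.375 − 0.125·779 = 122 and ps = 80.625 + 0.125·779 = 178.

Buyers pay £122; sellers receive £178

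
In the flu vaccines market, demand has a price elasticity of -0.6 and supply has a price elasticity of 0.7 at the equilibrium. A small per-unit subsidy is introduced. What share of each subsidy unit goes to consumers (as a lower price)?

Consumer share = 7/13

For a small subsidy around the equilibrium, the benefit split depends on the relative slopes, which at a point are proportional to the elasticities.
Buyer share = εs/(εs + |εd|) = 0.7/(0.7 + 0.6) = 7/13; seller share = |εd|/(εs + |εd|) = 6/13.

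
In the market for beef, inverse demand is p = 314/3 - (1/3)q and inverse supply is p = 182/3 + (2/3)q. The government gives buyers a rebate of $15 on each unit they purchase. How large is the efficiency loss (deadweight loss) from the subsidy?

Pre-subsidy: 314/3 - (1/3)q = 182/3 + (2/3)q gives q* = 44 and p* = 90.
With the rebate, buyers effectively pay pb = ps − 15, where ps is the price sellers receive.
On the curves, pb = 314/3 - (1/3)q and ps = 182/3 + (2/3)q; the wedge ps − pb = 15 gives 182/3 + (2/3)q − (314/3 - (1/3)q) = 15, so q' = 59.
Then pb = 314/3 − (1/3)·59 = 85 and ps = 182/3 + (2/3)·59 = 100.
The subsidy expands output by 59 − 44 = 15 past the efficient level; on those units the gap between marginal cost and willingness to pay runs from 0 up to 15.
DWL = ½ × 15 × 15 = 112.5.

Deadweight loss = $112.5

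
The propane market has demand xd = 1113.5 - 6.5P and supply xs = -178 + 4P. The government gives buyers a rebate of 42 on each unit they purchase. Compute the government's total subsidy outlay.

Government cost = 17556

Pre-subsidy: 1113.5 - 6.5P = -178 + 4P gives P* = 123, x* = 314.
With the rebate, buyers effectively pay Pb = Ps − 42, where Ps is the price sellers receive.
Demand in terms of Ps becomes xd = 1113.5 − 6.5(Ps − 42) = 1386.5 - 6.5Ps. Setting this equal to supply: 1386.5 - 6.5Ps = -178 + 4Ps, so Ps = 149.
Buyers pay Pb = 149 − 42 = 107; x' = -178 + 4·149 = 418.
Government outlay = subsidy × quantity = 42 × 418 = 17556.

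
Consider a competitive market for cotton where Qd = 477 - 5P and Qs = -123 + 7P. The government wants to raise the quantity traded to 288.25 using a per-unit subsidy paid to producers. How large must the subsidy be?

At Q = 288.25, invert demand for the buyer price: Pb = (477 − 288.25)/5 = 37.75; invert supply for the seller price: Ps = (288.25 − (-123))/7 = 58.75.
The subsidy must fill the gap: s = Ps − Pb = 58.75 − 37.75 = 21.

Required subsidy s = 21 per unit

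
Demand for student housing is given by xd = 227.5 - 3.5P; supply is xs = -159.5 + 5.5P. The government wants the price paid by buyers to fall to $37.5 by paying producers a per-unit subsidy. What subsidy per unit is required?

Required subsidy s = $9 per unit

At a buyer price of 37.5, quantity demanded is 227.5 − 3.5·37.5 = 96.25.
Sellers supply 96.25 only when they receive Ps with -159.5 + 5.5·Ps = 96.25, i.e. Ps = 46.5.
s = Ps − Pb = 46.5 − 37.5 = 9.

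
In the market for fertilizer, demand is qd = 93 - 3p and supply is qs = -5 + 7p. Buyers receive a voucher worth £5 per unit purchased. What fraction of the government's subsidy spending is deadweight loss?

Pre-subsidy: 93 - 3p = -5 + 7p gives p* = 9.8, q* = 63.6.
With the rebate, buyers effectively pay pb = ps − 5, where ps is the price sellers receive.
Demand in terms of ps becomes qd = 93 − 3(ps − 5) = 108 - 3ps. Setting this equal to supply: 108 - 3ps = -5 + 7ps, so ps = 11.3.
Buyers pay pb = 11.3 − 5 = 6.3; q' = -5 + 7·11.3 = 74.1.
ΔCS = ½(63.6 + 74.1)(9.8 − 6.3) = 240.975; ΔPS = ½(63.6 + 74.1)(11.3 − 9.8) = 103.275.
Government spending = 5 × 74.1 = 370.5.
DWL = ½ × 5 × (74.1 − 63.6) = 26.25; fraction = 26.25 / 370.5 = 35/494.

DWL / government spending = 35/494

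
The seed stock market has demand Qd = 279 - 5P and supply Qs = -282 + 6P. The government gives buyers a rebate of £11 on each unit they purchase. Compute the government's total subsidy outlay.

Pre-subsidy: 279 - 5P = -282 + 6P gives P* = 51, Q* = 24.
With the rebate, buyers effectively pay Pb = Ps − 11, where Ps is the price sellers receive.
Demand in terms of Ps becomes Qd = 279 − 5(Ps − 11) = 334 - 5Ps. Setting this equal to supply: 334 - 5Ps = -282 + 6Ps, so Ps = 56.
Buyers pay Pb = 56 − 11 = 45; Q' = -282 + 6·56 = 54.
Government outlay = subsidy × quantity = 11 × 54 = 594.

Government cost = £594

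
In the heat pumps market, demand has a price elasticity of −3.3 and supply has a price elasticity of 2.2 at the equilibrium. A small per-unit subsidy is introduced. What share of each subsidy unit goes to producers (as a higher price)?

Producer share = 0.6

For a small subsidy around the equilibrium, the benefit split depends on the relative slopes, which at a point are proportional to the elasticities.
Buyer share = εs/(εs + |εd|) = 2.2/(2.2 + 3.3) = 0.4; seller share = |εd|/(εs + |εd|) = 0.6.
So producers capture 0.6 of the subsidy.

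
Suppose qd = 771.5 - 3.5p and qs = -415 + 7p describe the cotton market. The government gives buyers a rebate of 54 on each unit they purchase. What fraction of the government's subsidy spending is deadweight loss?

DWL / government spending = 63/502

Pre-subsidy: 771.5 - 3.5p = -415 + 7p gives p* = 113, q* = 376.
With the rebate, buyers effectively pay pb = ps − 54, where ps is the price sellers receive.
Demand in terms of ps becomes qd = 771.5 − 3.5(ps − 54) = 960.5 - 3.5ps. Setting this equal to supply: 960.5 - 3.5ps = -415 + 7ps, so ps = 131.
Buyers pay pb = 131 − 54 = 77; q' = -415 + 7·131 = 502.
ΔCS = ½(376 + 502)(113 − 77) = 15804; ΔPS = ½(376 + 502)(131 − 113) = 7902.
Government spending = 54 × 502 = 27108.
DWL = ½ × 54 × (502 − 376) = 3402; fraction = 3402 / 27108 = 63/502.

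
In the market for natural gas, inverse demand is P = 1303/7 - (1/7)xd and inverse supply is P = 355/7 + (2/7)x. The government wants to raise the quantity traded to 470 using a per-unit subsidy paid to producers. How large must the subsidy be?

Required subsidy s = 66 per unit

At x = 470, from the demand curve buyers pay Pb = 1303/7 − (1/7)·470 = 119; from the supply curve sellers need Ps = 355/7 + (2/7)·470 = 185.
The subsidy must fill the gap: s = Ps − Pb = 185 − 119 = 66.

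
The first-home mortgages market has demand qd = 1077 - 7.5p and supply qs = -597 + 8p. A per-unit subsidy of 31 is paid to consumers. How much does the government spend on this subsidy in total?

Pre-subsidy: 1077 - 7.5p = -597 + 8p gives p* = 108, q* = 267.
With the rebate, buyers effectively pay pb = ps − 31, where ps is the price sellers receive.
Demand in terms of ps becomes qd = 1077 − 7.5(ps − 31) = 1309.5 - 7.5ps. Setting this equal to supply: 1309.5 - 7.5ps = -597 + 8ps, so ps = 123.
Buyers pay pb = 123 − 31 = 92; q' = -597 + 8·123 = 387.
Government outlay = subsidy × quantity = 31 × 387 = 11997.

Government cost = 11997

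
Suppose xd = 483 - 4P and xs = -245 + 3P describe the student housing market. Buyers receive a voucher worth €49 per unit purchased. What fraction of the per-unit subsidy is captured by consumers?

Consumer share = 3/7

Pre-subsidy: 483 - 4P = -245 + 3P gives P* = 104, x* = 67.
With the rebate, buyers effectively pay Pb = Ps − 49, where Ps is the price sellers receive.
Demand in terms of Ps becomes xd = 483 − 4(Ps − 49) = 679 - 4Ps. Setting this equal to supply: 679 - 4Ps = -245 + 3Ps, so Ps = 132.
Buyers pay Pb = 132 − 49 = 83; x' = -245 + 3·132 = 151.
Buyers' price falls by P* − Pb = 104 − 83 = 21; sellers' price rises by Ps − P* = 132 − 104 = 28.
So consumers capture 21/49 = 3/7 of each unit of subsidy.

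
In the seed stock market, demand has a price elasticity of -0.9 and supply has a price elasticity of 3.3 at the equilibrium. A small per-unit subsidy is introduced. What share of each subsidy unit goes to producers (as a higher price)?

For a small subsidy around the equilibrium, the benefit split depends on the relative slopes, which at a point are proportional to the elasticities.
Buyer share = εs/(εs + |εd|) = 3.3/(3.3 + 0.9) = 11/14; seller share = |εd|/(εs + |εd|) = 3/14.
So producers capture 3/14 of the subsidy.

Producer share = 3/14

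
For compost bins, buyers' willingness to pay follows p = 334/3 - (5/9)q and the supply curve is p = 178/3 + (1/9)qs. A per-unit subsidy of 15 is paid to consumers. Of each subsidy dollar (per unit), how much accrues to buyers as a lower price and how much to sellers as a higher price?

Buyers gain 12.5 per unit; sellers gain 2.5 per unit

Pre-subsidy: 334/3 - (5/9)q = 178/3 + (1/9)q gives q* = 78 and p* = 68.
With the rebate, buyers effectively pay pb = ps − 15, where ps is the price sellers receive.
On the curves, pb = 334/3 - (5/9)q and ps = 178/3 + (1/9)q; the wedge ps − pb = 15 gives 178/3 + (1/9)q − (334/3 - (5/9)q) = 15, so q' = 100.5.
Then pb = 334/3 − (5/9)·100.5 = 55.5 and ps = 178/3 + (1/9)·100.5 = 70.5.
Buyers' price falls by p* − pb = 68 − 55.5 = 12.5; sellers' price rises by ps − p* = 70.5 − 68 = 2.5.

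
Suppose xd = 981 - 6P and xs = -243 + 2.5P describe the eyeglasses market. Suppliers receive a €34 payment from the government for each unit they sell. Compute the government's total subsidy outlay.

Pre-subsidy: 981 - 6P = -243 + 2.5P gives P* = 144, x* = 117.
With the subsidy, sellers receive Ps = Pb + 34 for each unit, where Pb is the price buyers pay.
Supply in terms of Pb becomes xs = -243 + 2.5(Pb + 34) = -158 + 2.5Pb. Setting this equal to demand: 981 - 6Pb = -158 + 2.5Pb, so Pb = 134.
Sellers receive Ps = 134 + 34 = 168; x' = 981 − 6·134 = 177.
Government outlay = subsidy × quantity = 34 × 177 = 6018.

Government cost = €6018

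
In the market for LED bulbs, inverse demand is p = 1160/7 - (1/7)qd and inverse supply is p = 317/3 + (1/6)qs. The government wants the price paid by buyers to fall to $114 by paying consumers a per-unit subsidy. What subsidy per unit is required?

At a buyer price of 114, quantity demanded is 1160 − 7·114 = 362.
Sellers supply 362 only when they receive ps = 317/3 + (1/6)·362 = 166.
s = ps − pb = 166 − 114 = 52.

Required subsidy s = $52 per unit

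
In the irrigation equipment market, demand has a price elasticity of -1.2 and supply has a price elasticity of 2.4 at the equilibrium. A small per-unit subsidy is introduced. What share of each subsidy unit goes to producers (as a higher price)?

Producer share = 1/3

For a small subsidy around the equilibrium, the benefit split depends on the relative slopes, which at a point are proportional to the elasticities.
Buyer share = εs/(εs + |εd|) = 2.4/(2.4 + 1.2) = 2/3; seller share = |εd|/(εs + |εd|) = 1/3.
So producers capture 1/3 of the subsidy.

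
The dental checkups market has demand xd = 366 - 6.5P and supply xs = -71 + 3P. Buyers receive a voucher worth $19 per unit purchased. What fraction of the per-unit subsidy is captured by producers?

Pre-subsidy: 366 - 6.5P = -71 + 3P gives P* = 46, x* = 67.
With the rebate, buyers effectively pay Pb = Ps − 19, where Ps is the price sellers receive.
Demand in terms of Ps becomes xd = 366 − 6.5(Ps − 19) = 489.5 - 6.5Ps. Setting this equal to supply: 489.5 - 6.5Ps = -71 + 3Ps, so Ps = 59.
Buyers pay Pb = 59 − 19 = 40; x' = -71 + 3·59 = 106.
Buyers' price falls by P* − Pb = 46 − 40 = 6; sellers' price rises by Ps − P* = 59 − 46 = 13.
So producers capture 13/19 = 13/19 of each unit of subsidy.

Producer share = 13/19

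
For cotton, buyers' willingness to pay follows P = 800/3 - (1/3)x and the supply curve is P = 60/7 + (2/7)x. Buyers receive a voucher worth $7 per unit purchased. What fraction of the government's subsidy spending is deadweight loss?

DWL / government spending = 147/11134

Pre-subsidy: 800/3 - (1/3)x = 60/7 + (2/7)x gives x* = 5420/13 and P* = 1660/13.
With the rebate, buyers effectively pay Pb = Ps − 7, where Ps is the price sellers receive.
On the curves, Pb = 800/3 - (1/3)x and Ps = 60/7 + (2/7)x; the wedge Ps − Pb = 7 gives 60/7 + (2/7)x − (800/3 - (1/3)x) = 7, so x' = 5567/13.
Then Pb = 800/3 − (1/3)·(5567/13) = 1611/13 and Ps = 60/7 + (2/7)·(5567/13) = 1702/13.
ΔCS = ½(5420/13 + 5567/13)(1660/13 − 1611/13) = 538363/338; ΔPS = ½(5420/13 + 5567/13)(1702/13 − 1660/13) = 230727/169.
Government spending = 7 × 5567/13 = 38969/13.
DWL = ½ × 7 × (5567/13 − 5420/13) = 1029/26; fraction = (1029/26) / (38969/13) = 147/11134.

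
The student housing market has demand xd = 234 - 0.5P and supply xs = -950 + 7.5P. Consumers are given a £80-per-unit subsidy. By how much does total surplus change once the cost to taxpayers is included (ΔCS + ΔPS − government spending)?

Pre-subsidy: 234 - 0.5P = -950 + 7.5P gives P* = 148, x* = 160.
With the rebate, buyers effectively pay Pb = Ps − 80, where Ps is the price sellers receive.
Demand in terms of Ps becomes xd = 234 − 0.5(Ps − 80) = 274 - 0.5Ps. Setting this equal to supply: 274 - 0.5Ps = -950 + 7.5Ps, so Ps = 153.
Buyers pay Pb = 153 − 80 = 73; x' = -950 + 7.5·153 = 197.5.
ΔCS = ½(160 + 197.5)(148 − 73) = 13406.25; ΔPS = ½(160 + 197.5)(153 − 148) = 893.75.
Government spending = 80 × 197.5 = 15800.
Net change = 13406.25 + 893.75 − 15800 = -1500. The loss equals the DWL triangle ½·80·37.5.

Net change in total surplus = -£1500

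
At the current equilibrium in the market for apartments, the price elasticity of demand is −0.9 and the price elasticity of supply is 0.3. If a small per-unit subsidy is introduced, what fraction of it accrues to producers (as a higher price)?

For a small subsidy around the equilibrium, the benefit split depends on the relative slopes, which at a point are proportional to the elasticities.
Buyer share = εs/(εs + |εd|) = 0.3/(0.3 + 0.9) = 0.25; seller share = |εd|/(εs + |εd|) = 0.75.
So producers capture 0.75 of the subsidy.

Producer share = 0.75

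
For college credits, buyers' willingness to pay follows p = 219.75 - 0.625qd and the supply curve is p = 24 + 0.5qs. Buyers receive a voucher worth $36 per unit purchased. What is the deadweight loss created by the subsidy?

Pre-subsidy: 219.75 - 0.625q = 24 + 0.5q gives q* = 174 and p* = 111.
With the rebate, buyers effectively pay pb = ps − 36, where ps is the price sellers receive.
On the curves, pb = 219.75 - 0.625q and ps = 24 + 0.5q; the wedge ps − pb = 36 gives 24 + 0.5q − (219.75 - 0.625q) = 36, so q' = 206.
Then pb = 219.75 − 0.625·206 = 91 and ps = 24 + 0.5·206 = 127.
The subsidy expands output by 206 − 174 = 32 past the efficient level; on those units the gap between marginal cost and willingness to pay runs from 0 up to 36.
DWL = ½ × 36 × 32 = 576.

Deadweight loss = $576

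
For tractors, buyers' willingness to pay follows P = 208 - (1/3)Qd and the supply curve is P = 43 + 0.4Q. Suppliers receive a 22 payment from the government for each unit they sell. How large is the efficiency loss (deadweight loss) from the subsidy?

Deadweight loss = 330

Pre-subsidy: 208 - (1/3)Q = 43 + 0.4Q gives Q* = 225 and P* = 133.
With the subsidy, sellers receive Ps = Pb + 22 for each unit, where Pb is the price buyers pay.
On the curves, Pb = 208 - (1/3)Q and Ps = 43 + 0.4Q; the wedge Ps − Pb = 22 gives 43 + 0.4Q − (208 - (1/3)Q) = 22, so Q' = 255.
Then Pb = 208 − (1/3)·255 = 123 and Ps = 43 + 0.4·255 = 145.
The subsidy expands output by 255 − 225 = 30 past the efficient level; on those units the gap between marginal cost and willingness to pay runs from 0 up to 22.
DWL = ½ × 22 × 30 = 330.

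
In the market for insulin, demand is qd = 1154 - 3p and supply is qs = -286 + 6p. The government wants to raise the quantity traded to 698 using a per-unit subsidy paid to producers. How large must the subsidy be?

At q = 698, invert demand for the buyer price: pb = (1154 − 698)/3 = 152; invert supply for the seller price: ps = (698 − (-286))/6 = 164.
The subsidy must fill the gap: s = ps − pb = 164 − 152 = 12.

Required subsidy s = 12 per unit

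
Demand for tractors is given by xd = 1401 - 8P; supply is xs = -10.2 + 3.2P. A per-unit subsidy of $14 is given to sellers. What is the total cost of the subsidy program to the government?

Pre-subsidy: 1401 - 8P = -10.2 + 3.2P gives P* = 126, x* = 393.
With the subsidy, sellers receive Ps = Pb + 14 for each unit, where Pb is the price buyers pay.
Supply in terms of Pb becomes xs = -10.2 + 3.2(Pb + 14) = 34.6 + 3.2Pb. Setting this equal to demand: 1401 - 8Pb = 34.6 + 3.2Pb, so Pb = 122.
Sellers receive Ps = 122 + 14 = 136; x' = 1401 − 8·122 = 425.
Government outlay = subsidy × quantity = 14 × 425 = 5950.

Government cost = $5950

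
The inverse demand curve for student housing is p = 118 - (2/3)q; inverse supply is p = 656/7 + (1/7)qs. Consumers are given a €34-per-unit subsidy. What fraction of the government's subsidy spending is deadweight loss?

Pre-subsidy: 118 - (2/3)q = 656/7 + (1/7)q gives q* = 30 and p* = 98.
With the rebate, buyers effectively pay pb = ps − 34, where ps is the price sellers receive.
On the curves, pb = 118 - (2/3)q and ps = 656/7 + (1/7)q; the wedge ps − pb = 34 gives 656/7 + (1/7)q − (118 - (2/3)q) = 34, so q' = 72.
Then pb = 118 − (2/3)·72 = 70 and ps = 656/7 + (1/7)·72 = 104.
ΔCS = ½(30 + 72)(98 − 70) = 1428; ΔPS = ½(30 + 72)(104 − 98) = 306.
Government spending = 34 × 72 = 2448.
DWL = ½ × 34 × (72 − 30) = 714; fraction = 714 / 2448 = 7/24.

DWL / government spending = 7/24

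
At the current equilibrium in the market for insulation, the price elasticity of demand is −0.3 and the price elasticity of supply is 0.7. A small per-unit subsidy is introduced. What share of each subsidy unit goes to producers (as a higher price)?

Producer share = 0.3

For a small subsidy around the equilibrium, the benefit split depends on the relative slopes, which at a point are proportional to the elasticities.
Buyer share = εs/(εs + |εd|) = 0.7/(0.7 + 0.3) = 0.7; seller share = |εd|/(εs + |εd|) = 0.3.
So producers capture 0.3 of the subsidy.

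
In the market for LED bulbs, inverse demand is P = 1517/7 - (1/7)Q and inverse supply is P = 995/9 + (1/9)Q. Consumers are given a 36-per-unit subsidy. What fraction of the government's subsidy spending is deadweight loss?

DWL / government spending = 567/4478

Pre-subsidy: 1517/7 - (1/7)Q = 995/9 + (1/9)Q gives Q* = 418 and P* = 157.
With the rebate, buyers effectively pay Pb = Ps − 36, where Ps is the price sellers receive.
On the curves, Pb = 1517/7 - (1/7)Q and Ps = 995/9 + (1/9)Q; the wedge Ps − Pb = 36 gives 995/9 + (1/9)Q − (1517/7 - (1/7)Q) = 36, so Q' = 559.75.
Then Pb = 1517/7 − (1/7)·559.75 = 136.75 and Ps = 995/9 + (1/9)·559.75 = 172.75.
ΔCS = ½(418 + 559.75)(157 − 136.75) = 9899.71875; ΔPS = ½(418 + 559.75)(172.75 − 157) = 7699.78125.
Government spending = 36 × 559.75 = 20151.
DWL = ½ × 36 × (559.75 − 418) = 2551.5; fraction = 2551.5 / 20151 = 567/4478.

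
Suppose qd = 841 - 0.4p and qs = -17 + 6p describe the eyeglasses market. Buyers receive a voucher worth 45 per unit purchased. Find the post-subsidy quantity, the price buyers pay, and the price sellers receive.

q' = 804.25; buyers pay 91.875; sellers receive 136.875

Pre-subsidy: 841 - 0.4p = -17 + 6p gives p* = 134.0625, q* = 787.375.
With the rebate, buyers effectively pay pb = ps − 45, where ps is the price sellers receive.
Demand in terms of ps becomes qd = 841 − 0.4(ps − 45) = 859 - 0.4ps. Setting this equal to supply: 859 - 0.4ps = -17 + 6ps, so ps = 136.875.
Buyers pay pb = 136.875 − 45 = 91.875; q' = -17 + 6·136.875 = 804.25.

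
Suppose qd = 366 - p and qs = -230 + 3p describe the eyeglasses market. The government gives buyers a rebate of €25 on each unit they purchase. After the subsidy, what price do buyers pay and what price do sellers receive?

Buyers pay €130.25; sellers receive €155.25

Pre-subsidy: 366 - p = -230 + 3p gives p* = 149, q* = 217.
With the rebate, buyers effectively pay pb = ps − 25, where ps is the price sellers receive.
Demand in terms of ps becomes qd = 366 − 1(ps − 25) = 391 - ps. Setting this equal to supply: 391 - ps = -230 + 3ps, so ps = 155.25.
Buyers pay pb = 155.25 − 25 = 130.25; q' = -230 + 3·155.25 = 235.75.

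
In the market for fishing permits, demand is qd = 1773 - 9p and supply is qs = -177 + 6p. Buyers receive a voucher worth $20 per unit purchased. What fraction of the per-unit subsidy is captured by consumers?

Pre-subsidy: 1773 - 9p = -177 + 6p gives p* = 130, q* = 603.
With the rebate, buyers effectively pay pb = ps − 20, where ps is the price sellers receive.
Demand in terms of ps becomes qd = 1773 − 9(ps − 20) = 1953 - 9ps. Setting this equal to supply: 1953 - 9ps = -177 + 6ps, so ps = 142.
Buyers pay pb = 142 − 20 = 122; q' = -177 + 6·142 = 675.
Buyers' price falls by p* − pb = 130 − 122 = 8; sellers' price rises by ps − p* = 142 − 130 = 12.
So consumers capture 8/20 = 0.4 of each unit of subsidy.

Consumer share = 0.4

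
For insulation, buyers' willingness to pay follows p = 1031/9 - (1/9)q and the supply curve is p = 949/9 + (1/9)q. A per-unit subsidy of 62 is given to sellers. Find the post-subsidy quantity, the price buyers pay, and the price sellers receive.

Pre-subsidy: 1031/9 - (1/9)q = 949/9 + (1/9)q gives q* = 41 and p* = 110.
With the subsidy, sellers receive ps = pb + 62 for each unit, where pb is the price buyers pay.
On the curves, pb = 1031/9 - (1/9)q and ps = 949/9 + (1/9)q; the wedge ps − pb = 62 gives 949/9 + (1/9)q − (1031/9 - (1/9)q) = 62, so q' = 320.
Then pb = 1031/9 − (1/9)·320 = 79 and ps = 949/9 + (1/9)·320 = 141.

q' = 320; buyers pay 79; sellers receive 141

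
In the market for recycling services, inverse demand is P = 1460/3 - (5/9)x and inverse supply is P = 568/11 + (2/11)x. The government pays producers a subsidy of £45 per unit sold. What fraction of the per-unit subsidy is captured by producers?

Producer share = 18/73

Pre-subsidy: 1460/3 - (5/9)x = 568/11 + (2/11)x gives x* = 43068/73 and P* = 11600/73.
With the subsidy, sellers receive Ps = Pb + 45 for each unit, where Pb is the price buyers pay.
On the curves, Pb = 1460/3 - (5/9)x and Ps = 568/11 + (2/11)x; the wedge Ps − Pb = 45 gives 568/11 + (2/11)x − (1460/3 - (5/9)x) = 45, so x' = 651.
Then Pb = 1460/3 − (5/9)·651 = 125 and Ps = 568/11 + (2/11)·651 = 170.
Buyers' price falls by P* − Pb = 11600/73 − 125 = 2475/73; sellers' price rises by Ps − P* = 170 − 11600/73 = 810/73.
So producers capture (810/73)/45 = 18/73 of each unit of subsidy.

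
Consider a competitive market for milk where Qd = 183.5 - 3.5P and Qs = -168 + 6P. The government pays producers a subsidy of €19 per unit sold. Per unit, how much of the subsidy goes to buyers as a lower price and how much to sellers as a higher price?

Pre-subsidy: 183.5 - 3.5P = -168 + 6P gives P* = 37, Q* = 54.
With the subsidy, sellers receive Ps = Pb + 19 for each unit, where Pb is the price buyers pay.
Supply in terms of Pb becomes Qs = -168 + 6(Pb + 19) = -54 + 6Pb. Setting this equal to demand: 183.5 - 3.5Pb = -54 + 6Pb, so Pb = 25.
Sellers receive Ps = 25 + 19 = 44; Q' = 183.5 − 3.5·25 = 96.
Buyers' price falls by P* − Pb = 37 − 25 = 12; sellers' price rises by Ps − P* = 44 − 37 = 7.

Buyers gain €12 per unit; sellers gain €7 per unit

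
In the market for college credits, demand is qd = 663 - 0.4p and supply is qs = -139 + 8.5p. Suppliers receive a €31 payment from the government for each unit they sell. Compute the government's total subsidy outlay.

Pre-subsidy: 663 - 0.4p = -139 + 8.5p gives p* = 8020/89, q* = 55799/89.
With the subsidy, sellers receive ps = pb + 31 for each unit, where pb is the price buyers pay.
Supply in terms of pb becomes qs = -139 + 8.5(pb + 31) = 124.5 + 8.5pb. Setting this equal to demand: 663 - 0.4pb = 124.5 + 8.5pb, so pb = 5385/89.
Sellers receive ps = 5385/89 + 31 = 8144/89; q' = 663 − 0.4·(5385/89) = 56853/89.
Government outlay = subsidy × quantity = 31 × 56853/89 = 1762443/89.

Government cost = 1762443/89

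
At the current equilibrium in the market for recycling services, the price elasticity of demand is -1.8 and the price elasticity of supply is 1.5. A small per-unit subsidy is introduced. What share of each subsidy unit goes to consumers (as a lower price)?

For a small subsidy around the equilibrium, the benefit split depends on the relative slopes, which at a point are proportional to the elasticities.
Buyer share = εs/(εs + |εd|) = 1.5/(1.5 + 1.8) = 5/11; seller share = |εd|/(εs + |εd|) = 6/11.

Consumer share = 5/11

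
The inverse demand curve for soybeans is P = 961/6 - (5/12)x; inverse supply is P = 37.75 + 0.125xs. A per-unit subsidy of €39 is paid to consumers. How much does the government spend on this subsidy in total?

Pre-subsidy: 961/6 - (5/12)x = 37.75 + 0.125x gives x* = 226 and P* = 66.
With the rebate, buyers effectively pay Pb = Ps − 39, where Ps is the price sellers receive.
On the curves, Pb = 961/6 - (5/12)x and Ps = 37.75 + 0.125x; the wedge Ps − Pb = 39 gives 37.75 + 0.125x − (961/6 - (5/12)x) = 39, so x' = 298.
Then Pb = 961/6 − (5/12)·298 = 36 and Ps = 37.75 + 0.125·298 = 75.
Government outlay = subsidy × quantity = 39 × 298 = 11622.

Government cost = €11622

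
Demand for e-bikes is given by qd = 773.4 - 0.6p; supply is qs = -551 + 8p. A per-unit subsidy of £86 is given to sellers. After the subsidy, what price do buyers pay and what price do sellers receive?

Buyers pay £74; sellers receive £160

Pre-subsidy: 773.4 - 0.6p = -551 + 8p gives p* = 154, q* = 681.
With the subsidy, sellers receive ps = pb + 86 for each unit, where pb is the price buyers pay.
Supply in terms of pb becomes qs = -551 + 8(pb + 86) = 137 + 8pb. Setting this equal to demand: 773.4 - 0.6pb = 137 + 8pb, so pb = 74.
Sellers receive ps = 74 + 86 = 160; q' = 773.4 − 0.6·74 = 729.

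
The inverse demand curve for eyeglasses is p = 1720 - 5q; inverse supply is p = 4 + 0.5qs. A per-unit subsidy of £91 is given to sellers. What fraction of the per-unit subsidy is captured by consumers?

Pre-subsidy: 1720 - 5q = 4 + 0.5q gives q* = 312 and p* = 160.
With the subsidy, sellers receive ps = pb + 91 for each unit, where pb is the price buyers pay.
On the curves, pb = 1720 - 5q and ps = 4 + 0.5q; the wedge ps − pb = 91 gives 4 + 0.5q − (1720 - 5q) = 91, so q' = 3614/11.
Then pb = 1720 − 5·(3614/11) = 850/11 and ps = 4 + 0.5·(3614/11) = 1851/11.
Buyers' price falls by p* − pb = 160 − 850/11 = 910/11; sellers' price rises by ps − p* = 1851/11 − 160 = 91/11.
So consumers capture (910/11)/91 = 10/11 of each unit of subsidy.

Consumer share = 10/11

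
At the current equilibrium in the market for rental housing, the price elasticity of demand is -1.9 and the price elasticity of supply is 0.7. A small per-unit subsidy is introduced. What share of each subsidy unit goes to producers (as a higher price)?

Producer share = 19/26

For a small subsidy around the equilibrium, the benefit split depends on the relative slopes, which at a point are proportional to the elasticities.
Buyer share = εs/(εs + |εd|) = 0.7/(0.7 + 1.9) = 7/26; seller share = |εd|/(εs + |εd|) = 19/26.
So producers capture 19/26 of the subsidy.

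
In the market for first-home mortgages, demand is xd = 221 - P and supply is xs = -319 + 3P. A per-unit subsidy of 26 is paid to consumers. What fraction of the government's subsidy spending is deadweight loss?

Pre-subsidy: 221 - P = -319 + 3P gives P* = 135, x* = 86.
With the rebate, buyers effectively pay Pb = Ps − 26, where Ps is the price sellers receive.
Demand in terms of Ps becomes xd = 221 − 1(Ps − 26) = 247 - Ps. Setting this equal to supply: 247 - Ps = -319 + 3Ps, so Ps = 141.5.
Buyers pay Pb = 141.5 − 26 = 115.5; x' = -319 + 3·141.5 = 105.5.
ΔCS = ½(86 + 105.5)(135 − 115.5) = 1867.125; ΔPS = ½(86 + 105.5)(141.5 − 135) = 622.375.
Government spending = 26 × 105.5 = 2743.
DWL = ½ × 26 × (105.5 − 86) = 253.5; fraction = 253.5 / 2743 = 39/422.

DWL / government spending = 39/422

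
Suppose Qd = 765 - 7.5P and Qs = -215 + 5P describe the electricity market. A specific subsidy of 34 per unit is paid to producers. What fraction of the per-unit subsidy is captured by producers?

Producer share = 0.6

Pre-subsidy: 765 - 7.5P = -215 + 5P gives P* = 78.4, Q* = 177.
With the subsidy, sellers receive Ps = Pb + 34 for each unit, where Pb is the price buyers pay.
Supply in terms of Pb becomes Qs = -215 + 5(Pb + 34) = -45 + 5Pb. Setting this equal to demand: 765 - 7.5Pb = -45 + 5Pb, so Pb = 64.8.
Sellers receive Ps = 64.8 + 34 = 98.8; Q' = 765 − 7.5·64.8 = 279.
Buyers' price falls by P* − Pb = 78.4 − 64.8 = 13.6; sellers' price rises by Ps − P* = 98.8 − 78.4 = 20.4.
So producers capture 20.4/34 = 0.6 of each unit of subsidy.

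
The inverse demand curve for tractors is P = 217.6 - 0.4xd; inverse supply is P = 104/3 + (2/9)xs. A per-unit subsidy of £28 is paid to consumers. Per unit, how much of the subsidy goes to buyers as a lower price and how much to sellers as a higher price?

Pre-subsidy: 217.6 - 0.4x = 104/3 + (2/9)x gives x* = 294 and P* = 100.
With the rebate, buyers effectively pay Pb = Ps − 28, where Ps is the price sellers receive.
On the curves, Pb = 217.6 - 0.4x and Ps = 104/3 + (2/9)x; the wedge Ps − Pb = 28 gives 104/3 + (2/9)x − (217.6 - 0.4x) = 28, so x' = 339.
Then Pb = 217.6 − 0.4·339 = 82 and Ps = 104/3 + (2/9)·339 = 110.
Buyers' price falls by P* − Pb = 100 − 82 = 18; sellers' price rises by Ps − P* = 110 − 100 = 10.

Buyers gain £18 per unit; sellers gain £10 per unit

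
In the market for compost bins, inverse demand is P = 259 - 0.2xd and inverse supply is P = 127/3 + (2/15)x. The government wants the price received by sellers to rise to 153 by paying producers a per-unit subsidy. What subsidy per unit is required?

At a seller price of 153, quantity supplied is -317.5 + 7.5·153 = 830.
Buyers absorb 830 only when they pay Pb = 259 − 0.2·830 = 93.
s = Ps − Pb = 153 − 93 = 60.

Required subsidy s = 60 per unit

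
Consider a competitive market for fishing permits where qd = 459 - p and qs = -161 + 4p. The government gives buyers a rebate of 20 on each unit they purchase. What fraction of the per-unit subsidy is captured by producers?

Pre-subsidy: 459 - p = -161 + 4p gives p* = 124, q* = 335.
With the rebate, buyers effectively pay pb = ps − 20, where ps is the price sellers receive.
Demand in terms of ps becomes qd = 459 − 1(ps − 20) = 479 - ps. Setting this equal to supply: 479 - ps = -161 + 4ps, so ps = 128.
Buyers pay pb = 128 − 20 = 108; q' = -161 + 4·128 = 351.
Buyers' price falls by p* − pb = 124 − 108 = 16; sellers' price rises by ps − p* = 128 − 124 = 4.
So producers capture 4/20 = 0.2 of each unit of subsidy.

Producer share = 0.2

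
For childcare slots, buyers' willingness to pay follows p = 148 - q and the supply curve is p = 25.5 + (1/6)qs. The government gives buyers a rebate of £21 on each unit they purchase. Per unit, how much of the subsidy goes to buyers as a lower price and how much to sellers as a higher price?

Buyers gain £18 per unit; sellers gain £3 per unit

Pre-subsidy: 148 - q = 25.5 + (1/6)q gives q* = 105 and p* = 43.
With the rebate, buyers effectively pay pb = ps − 21, where ps is the price sellers receive.
On the curves, pb = 148 - q and ps = 25.5 + (1/6)q; the wedge ps − pb = 21 gives 25.5 + (1/6)q − (148 - q) = 21, so q' = 123.
Then pb = 148 − 1·123 = 25 and ps = 25.5 + (1/6)·123 = 46.
Buyers' price falls by p* − pb = 43 − 25 = 18; sellers' price rises by ps − p* = 46 − 43 = 3.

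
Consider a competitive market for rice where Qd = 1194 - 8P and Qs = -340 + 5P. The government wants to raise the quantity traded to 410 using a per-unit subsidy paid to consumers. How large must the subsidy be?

At Q = 410, invert demand for the buyer price: Pb = (1194 − 410)/8 = 98; invert supply for the seller price: Ps = (410 − (-340))/5 = 150.
The subsidy must fill the gap: s = Ps − Pb = 150 − 98 = 52.

Required subsidy s = 52 per unit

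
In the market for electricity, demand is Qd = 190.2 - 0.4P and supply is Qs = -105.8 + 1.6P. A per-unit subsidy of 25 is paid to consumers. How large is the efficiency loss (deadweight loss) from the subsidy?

Deadweight loss = 100

Pre-subsidy: 190.2 - 0.4P = -105.8 + 1.6P gives P* = 148, Q* = 131.
With the rebate, buyers effectively pay Pb = Ps − 25, where Ps is the price sellers receive.
Demand in terms of Ps becomes Qd = 190.2 − 0.4(Ps − 25) = 200.2 - 0.4Ps. Setting this equal to supply: 200.2 - 0.4Ps = -105.8 + 1.6Ps, so Ps = 153.
Buyers pay Pb = 153 − 25 = 128; Q' = -105.8 + 1.6·153 = 139.
The subsidy expands output by 139 − 131 = 8 past the efficient level; on those units the gap between marginal cost and willingness to pay runs from 0 up to 25.
DWL = ½ × 25 × 8 = 100.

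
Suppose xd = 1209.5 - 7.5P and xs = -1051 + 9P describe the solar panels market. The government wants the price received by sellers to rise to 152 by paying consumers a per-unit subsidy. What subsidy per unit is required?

Required subsidy s = 33 per unit

At a seller price of 152, quantity supplied is -1051 + 9·152 = 317.
Buyers absorb 317 only when they pay Pb with 1209.5 − 7.5·Pb = 317, i.e. Pb = 119.
s = Ps − Pb = 152 − 119 = 33.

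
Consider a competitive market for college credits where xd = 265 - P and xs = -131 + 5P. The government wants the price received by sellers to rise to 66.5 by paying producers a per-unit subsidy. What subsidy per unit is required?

At a seller price of 66.5, quantity supplied is -131 + 5·66.5 = 201.5.
Buyers absorb 201.5 only when they pay Pb with 265 − 1·Pb = 201.5, i.e. Pb = 63.5.
s = Ps − Pb = 66.5 − 63.5 = 3.

Required subsidy s = 3 per unit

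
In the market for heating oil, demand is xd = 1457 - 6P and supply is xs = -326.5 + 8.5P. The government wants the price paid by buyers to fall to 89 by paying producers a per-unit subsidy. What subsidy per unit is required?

Required subsidy s = 58 per unit

At a buyer price of 89, quantity demanded is 1457 − 6·89 = 923.
Sellers supply 923 only when they receive Ps with -326.5 + 8.5·Ps = 923, i.e. Ps = 147.
s = Ps − Pb = 147 − 89 = 58.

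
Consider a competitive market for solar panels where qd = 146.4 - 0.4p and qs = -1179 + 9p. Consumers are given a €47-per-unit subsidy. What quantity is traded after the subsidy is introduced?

q' = 108

Pre-subsidy: 146.4 - 0.4p = -1179 + 9p gives p* = 141, q* = 90.
With the rebate, buyers effectively pay pb = ps − 47, where ps is the price sellers receive.
Demand in terms of ps becomes qd = 146.4 − 0.4(ps − 47) = 165.2 - 0.4ps. Setting this equal to supply: 165.2 - 0.4ps = -1179 + 9ps, so ps = 143.
Buyers pay pb = 143 − 47 = 96; q' = -1179 + 9·143 = 108.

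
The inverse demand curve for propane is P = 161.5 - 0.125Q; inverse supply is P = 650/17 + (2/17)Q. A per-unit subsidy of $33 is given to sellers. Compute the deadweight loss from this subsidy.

Deadweight loss = $2244

Pre-subsidy: 161.5 - 0.125Q = 650/17 + (2/17)Q gives Q* = 508 and P* = 98.
With the subsidy, sellers receive Ps = Pb + 33 for each unit, where Pb is the price buyers pay.
On the curves, Pb = 161.5 - 0.125Q and Ps = 650/17 + (2/17)Q; the wedge Ps − Pb = 33 gives 650/17 + (2/17)Q − (161.5 - 0.125Q) = 33, so Q' = 644.
Then Pb = 161.5 − 0.125·644 = 81 and Ps = 650/17 + (2/17)·644 = 114.
The subsidy expands output by 644 − 508 = 136 past the efficient level; on those units the gap between marginal cost and willingness to pay runs from 0 up to 33.
DWL = ½ × 33 × 136 = 2244.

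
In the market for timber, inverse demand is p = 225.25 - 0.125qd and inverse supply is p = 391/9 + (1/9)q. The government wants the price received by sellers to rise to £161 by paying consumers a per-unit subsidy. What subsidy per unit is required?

At a seller price of 161, quantity supplied is -391 + 9·161 = 1058.
Buyers absorb 1058 only when they pay pb = 225.25 − 0.125·1058 = 93.
s = ps − pb = 161 − 93 = 68.

Required subsidy s = £68 per unit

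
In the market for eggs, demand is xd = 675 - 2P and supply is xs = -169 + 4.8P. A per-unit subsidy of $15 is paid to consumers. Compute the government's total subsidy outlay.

Pre-subsidy: 675 - 2P = -169 + 4.8P gives P* = 2110/17, x* = 7255/17.
With the rebate, buyers effectively pay Pb = Ps − 15, where Ps is the price sellers receive.
Demand in terms of Ps becomes xd = 675 − 2(Ps − 15) = 705 - 2Ps. Setting this equal to supply: 705 - 2Ps = -169 + 4.8Ps, so Ps = 2185/17.
Buyers pay Pb = 2185/17 − 15 = 1930/17; x' = -169 + 4.8·(2185/17) = 7615/17.
Government outlay = subsidy × quantity = 15 × 7615/17 = 114225/17.

Government cost = 114225/17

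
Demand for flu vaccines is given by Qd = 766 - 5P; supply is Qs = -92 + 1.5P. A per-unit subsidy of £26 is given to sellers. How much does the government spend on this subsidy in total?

Pre-subsidy: 766 - 5P = -92 + 1.5P gives P* = 132, Q* = 106.
With the subsidy, sellers receive Ps = Pb + 26 for each unit, where Pb is the price buyers pay.
Supply in terms of Pb becomes Qs = -92 + 1.5(Pb + 26) = -53 + 1.5Pb. Setting this equal to demand: 766 - 5Pb = -53 + 1.5Pb, so Pb = 126.
Sellers receive Ps = 126 + 26 = 152; Q' = 766 − 5·126 = 136.
Government outlay = subsidy × quantity = 26 × 136 = 3536.

Government cost = £3536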